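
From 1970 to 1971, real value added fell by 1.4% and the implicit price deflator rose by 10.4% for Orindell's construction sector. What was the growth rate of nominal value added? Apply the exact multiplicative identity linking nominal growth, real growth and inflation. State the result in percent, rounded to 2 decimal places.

8.85%

(1 + g_nom) = (1 + g_real)(1 + π) = 0.9860 × 1.1040 = 1.08854.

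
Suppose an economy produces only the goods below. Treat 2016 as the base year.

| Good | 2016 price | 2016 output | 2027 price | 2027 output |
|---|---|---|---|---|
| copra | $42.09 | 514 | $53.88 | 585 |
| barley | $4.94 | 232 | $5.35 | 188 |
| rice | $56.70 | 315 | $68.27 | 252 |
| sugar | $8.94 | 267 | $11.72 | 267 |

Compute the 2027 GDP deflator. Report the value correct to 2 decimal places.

125.18

Nominal GDP 2027 = 53.88·585 + 5.35·188 + 68.27·252 + 11.72·267 = 52858.88.
Real GDP 2027 (at 2016 prices) = 42.09·585 + 4.94·188 + 56.70·252 + 8.94·267 = 42226.75.
Deflator = Nominal/Real × 100 = 52858.88/42226.75 × 100 = 125.179.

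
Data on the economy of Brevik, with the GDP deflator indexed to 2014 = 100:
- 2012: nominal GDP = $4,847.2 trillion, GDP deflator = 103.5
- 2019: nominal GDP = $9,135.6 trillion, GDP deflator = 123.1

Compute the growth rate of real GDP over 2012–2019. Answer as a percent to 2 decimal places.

Deflate each year: 2012 → 4847.2/1.035 = 4683.29; 2019 → 9135.6/1.231 = 7421.28.
So real GDP changed by 7421.28/4683.29 − 1 = 0.5846, i.e. 58.46%.

58.46%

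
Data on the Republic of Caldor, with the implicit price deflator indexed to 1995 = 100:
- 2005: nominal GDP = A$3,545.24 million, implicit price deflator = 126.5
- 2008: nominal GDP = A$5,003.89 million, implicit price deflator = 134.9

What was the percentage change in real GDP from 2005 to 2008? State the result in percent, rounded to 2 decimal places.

32.36%

Real GDP 2005 = 3545.24 / 1.265 = 2802.56.
Real GDP 2008 = 5003.89 / 1.349 = 3709.33.
Real growth = 3709.33 / 2802.56 − 1 = 0.3236.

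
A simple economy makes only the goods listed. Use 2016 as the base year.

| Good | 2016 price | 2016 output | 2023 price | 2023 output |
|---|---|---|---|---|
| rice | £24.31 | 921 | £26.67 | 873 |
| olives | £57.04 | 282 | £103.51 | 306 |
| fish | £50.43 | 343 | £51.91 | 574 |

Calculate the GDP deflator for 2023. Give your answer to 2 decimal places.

Nominal GDP 2023 = 26.67·873 + 103.51·306 + 51.91·574 = 84753.31.
Real GDP 2023 (at 2016 prices) = 24.31·873 + 57.04·306 + 50.43·574 = 67623.69.
Deflator = Nominal/Real × 100 = 84753.31/67623.69 × 100 = 125.331.

125.33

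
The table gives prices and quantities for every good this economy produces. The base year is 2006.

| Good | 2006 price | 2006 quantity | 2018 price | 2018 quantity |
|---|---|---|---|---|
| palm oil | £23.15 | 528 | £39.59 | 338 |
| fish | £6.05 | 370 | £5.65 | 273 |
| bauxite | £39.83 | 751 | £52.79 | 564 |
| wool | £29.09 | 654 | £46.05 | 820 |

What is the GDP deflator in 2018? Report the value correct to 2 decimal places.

147.79

Nominal GDP 2018 = 39.59·338 + 5.65·273 + 52.79·564 + 46.05·820 = 82458.43.
Real GDP 2018 (at 2006 prices) = 23.15·338 + 6.05·273 + 39.83·564 + 29.09·820 = 55794.27.
Deflator = Nominal/Real × 100 = 82458.43/55794.27 × 100 = 147.790.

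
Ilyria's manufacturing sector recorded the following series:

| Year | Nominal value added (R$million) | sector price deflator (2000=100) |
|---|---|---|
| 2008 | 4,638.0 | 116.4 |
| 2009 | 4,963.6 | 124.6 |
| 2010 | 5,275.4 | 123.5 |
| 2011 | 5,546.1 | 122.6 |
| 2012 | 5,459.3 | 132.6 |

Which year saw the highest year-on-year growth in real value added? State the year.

2010

2009: real = 4963.6/1.246 = 3983.63; growth vs 2008 (3984.54) = -0.02%.
2010: real = 5275.4/1.235 = 4271.58; growth vs 2009 (3983.63) = 7.23%.
2011: real = 5546.1/1.226 = 4523.74; growth vs 2010 (4271.58) = 5.90%.
2012: real = 5459.3/1.326 = 4117.12; growth vs 2011 (4523.74) = -8.99%.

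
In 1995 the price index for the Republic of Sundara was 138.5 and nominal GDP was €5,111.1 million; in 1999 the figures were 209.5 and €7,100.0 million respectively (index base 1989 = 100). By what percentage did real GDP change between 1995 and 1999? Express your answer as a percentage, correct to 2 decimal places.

-8.16%

Deflate each year: 1995 → 5111.1/1.385 = 3690.32; 1999 → 7100.0/2.095 = 3389.02.
So real GDP changed by 3389.02/3690.32 − 1 = -0.0816, i.e. -8.16%.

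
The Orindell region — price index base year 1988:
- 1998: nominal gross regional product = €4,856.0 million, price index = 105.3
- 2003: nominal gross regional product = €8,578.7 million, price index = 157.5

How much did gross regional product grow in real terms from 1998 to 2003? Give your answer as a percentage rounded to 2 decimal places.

18.11%

Real gross regional product 1998 = 4856.0 / 1.053 = 4611.59.
Real gross regional product 2003 = 8578.7 / 1.575 = 5446.79.
Real growth = 5446.79 / 4611.59 − 1 = 0.1811.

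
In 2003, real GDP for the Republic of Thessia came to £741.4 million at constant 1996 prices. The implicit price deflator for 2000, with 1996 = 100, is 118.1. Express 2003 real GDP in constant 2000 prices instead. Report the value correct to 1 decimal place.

£875.6 million

Real GDP in 2000 prices = Real GDP in 1996 prices × (P_2000/P_1996) = 741.4 × 1.181 = 875.59.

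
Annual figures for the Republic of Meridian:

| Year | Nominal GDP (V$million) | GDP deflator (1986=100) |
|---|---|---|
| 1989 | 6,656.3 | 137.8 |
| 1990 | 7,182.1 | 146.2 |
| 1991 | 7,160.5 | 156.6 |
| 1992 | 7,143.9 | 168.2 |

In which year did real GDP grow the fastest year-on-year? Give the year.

1990: real = 7182.1/1.462 = 4912.52; growth vs 1989 (4830.41) = 1.70%.
1991: real = 7160.5/1.566 = 4572.48; growth vs 1990 (4912.52) = -6.92%.
1992: real = 7143.9/1.682 = 4247.27; growth vs 1991 (4572.48) = -7.11%.

1990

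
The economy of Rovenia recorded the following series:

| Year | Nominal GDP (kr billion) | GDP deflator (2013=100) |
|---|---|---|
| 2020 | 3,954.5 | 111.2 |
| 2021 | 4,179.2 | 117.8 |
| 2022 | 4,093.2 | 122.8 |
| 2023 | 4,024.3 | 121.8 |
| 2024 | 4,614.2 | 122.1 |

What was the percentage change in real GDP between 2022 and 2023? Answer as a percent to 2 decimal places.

-0.88%

Real GDP 2022 = 4093.2/1.228 = 3333.22.
Real GDP 2023 = 4024.3/1.218 = 3304.02.
Change = 3304.02/3333.22 − 1 = -0.0088.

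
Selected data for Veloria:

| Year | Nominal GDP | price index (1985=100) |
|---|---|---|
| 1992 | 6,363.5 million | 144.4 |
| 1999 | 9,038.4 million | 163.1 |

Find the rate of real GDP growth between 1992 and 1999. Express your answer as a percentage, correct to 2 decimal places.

25.75%

Deflate each year: 1992 → 6363.5/1.444 = 4406.86; 1999 → 9038.4/1.631 = 5541.63.
So real GDP changed by 5541.63/4406.86 − 1 = 0.2575, i.e. 25.75%.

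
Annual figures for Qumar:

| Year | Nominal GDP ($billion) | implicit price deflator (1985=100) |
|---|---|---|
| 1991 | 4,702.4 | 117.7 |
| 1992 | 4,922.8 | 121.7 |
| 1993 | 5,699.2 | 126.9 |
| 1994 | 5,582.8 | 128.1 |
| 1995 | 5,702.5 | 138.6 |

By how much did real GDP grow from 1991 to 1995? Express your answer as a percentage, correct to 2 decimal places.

Real GDP 1991 = 4702.4/1.177 = 3995.24.
Real GDP 1995 = 5702.5/1.386 = 4114.36.
Change = 4114.36/3995.24 − 1 = 0.0298.

2.98%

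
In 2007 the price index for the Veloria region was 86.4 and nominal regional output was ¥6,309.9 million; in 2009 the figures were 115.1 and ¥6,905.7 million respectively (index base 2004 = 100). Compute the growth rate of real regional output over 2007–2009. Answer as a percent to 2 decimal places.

Real regional output 2007 = 6309.9 / 0.864 = 7303.13.
Real regional output 2009 = 6905.7 / 1.151 = 5999.74.
Real growth = 5999.74 / 7303.13 − 1 = -0.1785.

-17.85%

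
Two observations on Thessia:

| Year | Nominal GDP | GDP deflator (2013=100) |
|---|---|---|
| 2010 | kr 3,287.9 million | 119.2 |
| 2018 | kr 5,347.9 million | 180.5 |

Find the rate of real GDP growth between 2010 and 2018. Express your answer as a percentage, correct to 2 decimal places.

7.41%

Deflate each year: 2010 → 3287.9/1.192 = 2758.31; 2018 → 5347.9/1.805 = 2962.83.
So real GDP changed by 2962.83/2758.31 − 1 = 0.0741, i.e. 7.41%.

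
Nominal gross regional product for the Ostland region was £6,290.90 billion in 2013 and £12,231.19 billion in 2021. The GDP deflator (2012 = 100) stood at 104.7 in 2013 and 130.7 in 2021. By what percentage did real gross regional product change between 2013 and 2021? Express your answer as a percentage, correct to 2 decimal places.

Deflate each year: 2013 → 6290.90/1.047 = 6008.50; 2021 → 12231.19/1.307 = 9358.22.
So real gross regional product changed by 9358.22/6008.50 − 1 = 0.5575, i.e. 55.75%.

55.75%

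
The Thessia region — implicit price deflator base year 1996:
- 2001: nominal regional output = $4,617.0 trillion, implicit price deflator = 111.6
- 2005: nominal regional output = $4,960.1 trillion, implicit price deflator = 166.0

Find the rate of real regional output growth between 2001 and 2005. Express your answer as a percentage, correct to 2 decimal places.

-27.78%

Deflate each year: 2001 → 4617.0/1.116 = 4137.10; 2005 → 4960.1/1.660 = 2988.01.
So real regional output changed by 2988.01/4137.10 − 1 = -0.2778, i.e. -27.78%.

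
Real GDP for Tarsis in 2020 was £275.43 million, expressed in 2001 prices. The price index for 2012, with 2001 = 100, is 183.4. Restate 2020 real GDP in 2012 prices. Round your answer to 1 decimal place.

£505.1 million

Real GDP in 2012 prices = Real GDP in 2001 prices × (P_2012/P_2001) = 275.43 × 1.834 = 505.14.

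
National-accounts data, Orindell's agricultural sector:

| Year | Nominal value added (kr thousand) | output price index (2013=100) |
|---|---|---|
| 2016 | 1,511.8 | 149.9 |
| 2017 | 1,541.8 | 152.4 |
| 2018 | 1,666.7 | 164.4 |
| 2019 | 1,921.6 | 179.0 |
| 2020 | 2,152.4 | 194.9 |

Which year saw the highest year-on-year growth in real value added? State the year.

2019

2017: real = 1541.8/1.524 = 1011.68; growth vs 2016 (1008.54) = 0.31%.
2018: real = 1666.7/1.644 = 1013.81; growth vs 2017 (1011.68) = 0.21%.
2019: real = 1921.6/1.790 = 1073.52; growth vs 2018 (1013.81) = 5.89%.
2020: real = 2152.4/1.949 = 1104.36; growth vs 2019 (1073.52) = 2.87%.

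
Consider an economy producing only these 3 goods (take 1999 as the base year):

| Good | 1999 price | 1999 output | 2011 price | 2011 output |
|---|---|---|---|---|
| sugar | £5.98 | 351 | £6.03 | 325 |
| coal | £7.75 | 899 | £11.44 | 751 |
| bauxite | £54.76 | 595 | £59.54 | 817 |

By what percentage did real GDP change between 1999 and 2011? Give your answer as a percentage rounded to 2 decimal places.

Real GDP 1999 = Nominal GDP 1999 = 5.98·351 + 7.75·899 + 54.76·595 = 41648.43.
Real GDP 2011 (at 1999 prices) = 5.98·325 + 7.75·751 + 54.76·817 = 52502.67.
Real growth = 52502.67/41648.43 − 1 = 0.2606.

26.06%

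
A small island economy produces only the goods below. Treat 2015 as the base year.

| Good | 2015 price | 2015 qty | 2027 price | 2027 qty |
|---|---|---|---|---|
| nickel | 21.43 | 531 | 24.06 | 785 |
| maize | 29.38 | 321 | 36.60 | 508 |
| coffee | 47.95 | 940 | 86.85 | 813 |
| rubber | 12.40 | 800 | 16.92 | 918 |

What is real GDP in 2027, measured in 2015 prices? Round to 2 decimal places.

Real GDP 2027 = Σ (p_2015 × q_2027) = 21.43·785 + 29.38·508 + 47.95·813 + 12.40·918 = 82114.14.

82114.14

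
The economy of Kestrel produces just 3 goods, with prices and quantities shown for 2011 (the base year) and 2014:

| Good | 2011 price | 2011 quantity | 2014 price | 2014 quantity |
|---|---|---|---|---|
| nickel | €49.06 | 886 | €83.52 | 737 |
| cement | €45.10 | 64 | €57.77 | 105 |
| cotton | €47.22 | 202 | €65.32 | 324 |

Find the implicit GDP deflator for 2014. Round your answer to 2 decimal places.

Nominal GDP 2014 = 83.52·737 + 57.77·105 + 65.32·324 = 88783.77.
Real GDP 2014 (at 2011 prices) = 49.06·737 + 45.10·105 + 47.22·324 = 56192.00.
Deflator = Nominal/Real × 100 = 88783.77/56192.00 × 100 = 158.001.

158.00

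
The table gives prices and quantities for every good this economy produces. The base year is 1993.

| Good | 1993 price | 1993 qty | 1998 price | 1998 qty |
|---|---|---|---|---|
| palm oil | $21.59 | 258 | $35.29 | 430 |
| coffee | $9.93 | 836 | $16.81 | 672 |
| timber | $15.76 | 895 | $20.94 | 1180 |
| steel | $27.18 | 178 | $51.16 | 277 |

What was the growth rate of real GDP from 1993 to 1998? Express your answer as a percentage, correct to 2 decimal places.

28.24%

Real GDP 1993 = Nominal GDP 1993 = 21.59·258 + 9.93·836 + 15.76·895 + 27.18·178 = 32814.94.
Real GDP 1998 (at 1993 prices) = 21.59·430 + 9.93·672 + 15.76·1180 + 27.18·277 = 42082.32.
Real growth = 42082.32/32814.94 − 1 = 0.2824.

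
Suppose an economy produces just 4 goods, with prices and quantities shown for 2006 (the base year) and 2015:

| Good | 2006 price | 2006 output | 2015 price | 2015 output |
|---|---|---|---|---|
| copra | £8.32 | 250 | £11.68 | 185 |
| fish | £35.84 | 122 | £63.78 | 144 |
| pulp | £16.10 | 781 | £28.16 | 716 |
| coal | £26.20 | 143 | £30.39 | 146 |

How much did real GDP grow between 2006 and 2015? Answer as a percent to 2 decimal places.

-3.16%

Real GDP 2006 = Nominal GDP 2006 = 8.32·250 + 35.84·122 + 16.10·781 + 26.20·143 = 22773.18.
Real GDP 2015 (at 2006 prices) = 8.32·185 + 35.84·144 + 16.10·716 + 26.20·146 = 22052.96.
Real growth = 22052.96/22773.18 − 1 = -0.0316.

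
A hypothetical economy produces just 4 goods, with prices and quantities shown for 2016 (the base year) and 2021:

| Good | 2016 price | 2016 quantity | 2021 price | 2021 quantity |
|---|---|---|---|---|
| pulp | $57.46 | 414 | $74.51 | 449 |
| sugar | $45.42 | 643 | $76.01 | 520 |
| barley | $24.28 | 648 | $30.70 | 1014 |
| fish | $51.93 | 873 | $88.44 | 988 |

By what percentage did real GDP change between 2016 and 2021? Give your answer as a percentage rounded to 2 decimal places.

Real GDP 2016 = Nominal GDP 2016 = 57.46·414 + 45.42·643 + 24.28·648 + 51.93·873 = 114061.83.
Real GDP 2021 (at 2016 prices) = 57.46·449 + 45.42·520 + 24.28·1014 + 51.93·988 = 125344.70.
Real growth = 125344.70/114061.83 − 1 = 0.0989.

9.89%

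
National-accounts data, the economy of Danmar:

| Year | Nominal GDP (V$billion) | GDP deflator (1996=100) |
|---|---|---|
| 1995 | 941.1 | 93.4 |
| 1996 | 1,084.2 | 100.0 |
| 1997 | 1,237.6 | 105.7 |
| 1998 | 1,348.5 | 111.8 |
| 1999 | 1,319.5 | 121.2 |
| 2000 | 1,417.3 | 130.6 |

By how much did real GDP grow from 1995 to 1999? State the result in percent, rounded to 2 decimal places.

8.05%

Real GDP 1995 = 941.1/0.934 = 1007.60.
Real GDP 1999 = 1319.5/1.212 = 1088.70.
Change = 1088.70/1007.60 − 1 = 0.0805.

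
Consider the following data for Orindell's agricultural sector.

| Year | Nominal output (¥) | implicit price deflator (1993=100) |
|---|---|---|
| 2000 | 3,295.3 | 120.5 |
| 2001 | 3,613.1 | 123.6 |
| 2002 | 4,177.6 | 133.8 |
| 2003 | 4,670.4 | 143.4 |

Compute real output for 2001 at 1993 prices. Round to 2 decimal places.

Real output 2001 = 3613.1 / 1.236 = 2923.22.

¥2,923.22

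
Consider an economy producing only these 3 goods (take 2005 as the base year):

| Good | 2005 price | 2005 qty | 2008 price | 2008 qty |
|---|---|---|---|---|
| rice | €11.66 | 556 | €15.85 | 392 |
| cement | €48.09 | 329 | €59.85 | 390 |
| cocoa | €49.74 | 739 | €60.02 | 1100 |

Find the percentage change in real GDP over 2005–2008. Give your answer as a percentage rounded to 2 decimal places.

Real GDP 2005 = Nominal GDP 2005 = 11.66·556 + 48.09·329 + 49.74·739 = 59062.43.
Real GDP 2008 (at 2005 prices) = 11.66·392 + 48.09·390 + 49.74·1100 = 78039.82.
Real growth = 78039.82/59062.43 − 1 = 0.3213.

32.13%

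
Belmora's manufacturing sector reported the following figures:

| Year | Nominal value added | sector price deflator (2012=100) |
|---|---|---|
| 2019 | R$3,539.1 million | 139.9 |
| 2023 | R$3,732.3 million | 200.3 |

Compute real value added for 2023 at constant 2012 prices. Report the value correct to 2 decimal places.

R$1,863.35 million

Real value added = Nominal / (sector price deflator/100) = 3732.3 / 2.003 = 1863.35.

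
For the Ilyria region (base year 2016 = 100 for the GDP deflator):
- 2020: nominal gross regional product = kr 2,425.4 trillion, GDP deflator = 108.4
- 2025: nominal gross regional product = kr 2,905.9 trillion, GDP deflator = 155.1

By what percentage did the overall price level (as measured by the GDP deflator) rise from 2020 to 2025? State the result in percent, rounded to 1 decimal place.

Price-level change = 155.1 / 108.4 − 1 = 0.4308.

43.1%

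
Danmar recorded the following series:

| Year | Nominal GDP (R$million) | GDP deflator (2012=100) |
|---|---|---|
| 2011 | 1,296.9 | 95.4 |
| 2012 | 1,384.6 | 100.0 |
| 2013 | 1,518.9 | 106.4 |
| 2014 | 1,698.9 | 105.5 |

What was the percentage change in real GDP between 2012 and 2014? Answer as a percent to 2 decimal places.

16.30%

Real GDP 2012 = 1384.6/1.000 = 1384.60.
Real GDP 2014 = 1698.9/1.055 = 1610.33.
Change = 1610.33/1384.60 − 1 = 0.1630.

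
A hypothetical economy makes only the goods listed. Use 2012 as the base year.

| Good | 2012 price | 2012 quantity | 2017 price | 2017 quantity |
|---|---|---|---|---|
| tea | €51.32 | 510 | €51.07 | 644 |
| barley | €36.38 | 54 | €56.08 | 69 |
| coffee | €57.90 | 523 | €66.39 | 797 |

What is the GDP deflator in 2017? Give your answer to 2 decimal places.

109.75

Nominal GDP 2017 = 51.07·644 + 56.08·69 + 66.39·797 = 89671.43.
Real GDP 2017 (at 2012 prices) = 51.32·644 + 36.38·69 + 57.90·797 = 81706.60.
Deflator = Nominal/Real × 100 = 89671.43/81706.60 × 100 = 109.748.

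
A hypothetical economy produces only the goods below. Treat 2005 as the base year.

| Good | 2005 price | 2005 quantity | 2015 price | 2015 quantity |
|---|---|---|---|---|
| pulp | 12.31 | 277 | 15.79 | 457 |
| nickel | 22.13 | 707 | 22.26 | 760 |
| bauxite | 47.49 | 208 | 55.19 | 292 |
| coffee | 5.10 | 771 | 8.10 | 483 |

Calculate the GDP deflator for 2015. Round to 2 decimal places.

113.89

Nominal GDP 2015 = 15.79·457 + 22.26·760 + 55.19·292 + 8.10·483 = 44161.41.
Real GDP 2015 (at 2005 prices) = 12.31·457 + 22.13·760 + 47.49·292 + 5.10·483 = 38774.85.
Deflator = Nominal/Real × 100 = 44161.41/38774.85 × 100 = 113.892.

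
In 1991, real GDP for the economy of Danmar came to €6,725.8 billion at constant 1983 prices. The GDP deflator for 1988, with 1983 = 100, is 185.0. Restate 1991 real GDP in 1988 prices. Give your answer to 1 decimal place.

€12,442.7 billion

Real GDP in 1988 prices = Real GDP in 1983 prices × (P_1988/P_1983) = 6725.8 × 1.850 = 12442.73.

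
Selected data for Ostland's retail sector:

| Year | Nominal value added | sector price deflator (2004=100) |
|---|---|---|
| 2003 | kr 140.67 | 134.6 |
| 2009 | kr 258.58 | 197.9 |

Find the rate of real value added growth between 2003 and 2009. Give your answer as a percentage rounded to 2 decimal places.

25.02%

Real value added 2003 = 140.67 / 1.346 = 104.51.
Real value added 2009 = 258.58 / 1.979 = 130.66.
Real growth = 130.66 / 104.51 − 1 = 0.2502.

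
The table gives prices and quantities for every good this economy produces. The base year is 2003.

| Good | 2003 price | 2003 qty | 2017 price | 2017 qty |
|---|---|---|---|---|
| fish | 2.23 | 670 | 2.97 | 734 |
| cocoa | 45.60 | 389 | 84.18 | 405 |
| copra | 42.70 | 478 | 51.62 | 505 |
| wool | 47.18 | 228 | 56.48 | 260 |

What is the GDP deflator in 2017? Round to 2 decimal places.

142.81

Nominal GDP 2017 = 2.97·734 + 84.18·405 + 51.62·505 + 56.48·260 = 77025.78.
Real GDP 2017 (at 2003 prices) = 2.23·734 + 45.60·405 + 42.70·505 + 47.18·260 = 53935.12.
Deflator = Nominal/Real × 100 = 77025.78/53935.12 × 100 = 142.812.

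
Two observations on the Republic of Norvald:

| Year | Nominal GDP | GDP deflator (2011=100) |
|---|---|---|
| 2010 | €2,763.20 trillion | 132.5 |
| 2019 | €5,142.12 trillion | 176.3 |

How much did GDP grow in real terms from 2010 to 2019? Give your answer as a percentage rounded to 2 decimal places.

39.86%

Real GDP 2010 = 2763.20 / 1.325 = 2085.43.
Real GDP 2019 = 5142.12 / 1.763 = 2916.69.
Real growth = 2916.69 / 2085.43 − 1 = 0.3986.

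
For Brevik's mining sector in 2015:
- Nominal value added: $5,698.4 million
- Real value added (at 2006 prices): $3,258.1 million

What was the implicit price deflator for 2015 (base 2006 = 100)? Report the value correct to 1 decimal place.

implicit price deflator = (Nominal / Real) × 100 = 5698.4 / 3258.1 × 100 = 174.90.

174.9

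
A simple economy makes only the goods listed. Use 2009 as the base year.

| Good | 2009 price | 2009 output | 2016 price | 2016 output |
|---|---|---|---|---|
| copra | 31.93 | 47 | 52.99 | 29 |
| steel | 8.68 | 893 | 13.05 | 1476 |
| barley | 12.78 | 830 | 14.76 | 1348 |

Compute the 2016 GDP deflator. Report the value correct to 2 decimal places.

131.42

Nominal GDP 2016 = 52.99·29 + 13.05·1476 + 14.76·1348 = 40694.99.
Real GDP 2016 (at 2009 prices) = 31.93·29 + 8.68·1476 + 12.78·1348 = 30965.09.
Deflator = Nominal/Real × 100 = 40694.99/30965.09 × 100 = 131.422.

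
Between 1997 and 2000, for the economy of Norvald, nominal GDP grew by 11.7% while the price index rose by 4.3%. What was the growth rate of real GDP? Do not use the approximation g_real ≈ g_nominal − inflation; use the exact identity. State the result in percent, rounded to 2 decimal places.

(1 + g_nom) = (1 + g_real)(1 + π), so g_real = 1.1170 / 1.0430 − 1 = 0.07095.

7.09%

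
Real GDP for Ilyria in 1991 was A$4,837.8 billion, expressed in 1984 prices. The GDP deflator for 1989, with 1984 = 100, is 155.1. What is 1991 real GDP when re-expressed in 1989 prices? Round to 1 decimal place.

Real GDP in 1989 prices = Real GDP in 1984 prices × (P_1989/P_1984) = 4837.8 × 1.551 = 7503.43.

A$7,503.4 billion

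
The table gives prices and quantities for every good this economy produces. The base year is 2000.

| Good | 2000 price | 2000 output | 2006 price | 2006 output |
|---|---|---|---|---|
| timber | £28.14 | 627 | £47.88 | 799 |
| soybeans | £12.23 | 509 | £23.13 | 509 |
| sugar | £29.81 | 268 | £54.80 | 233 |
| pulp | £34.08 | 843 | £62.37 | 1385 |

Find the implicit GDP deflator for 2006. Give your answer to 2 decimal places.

Nominal GDP 2006 = 47.88·799 + 23.13·509 + 54.80·233 + 62.37·1385 = 149180.14.
Real GDP 2006 (at 2000 prices) = 28.14·799 + 12.23·509 + 29.81·233 + 34.08·1385 = 82855.46.
Deflator = Nominal/Real × 100 = 149180.14/82855.46 × 100 = 180.049.

180.05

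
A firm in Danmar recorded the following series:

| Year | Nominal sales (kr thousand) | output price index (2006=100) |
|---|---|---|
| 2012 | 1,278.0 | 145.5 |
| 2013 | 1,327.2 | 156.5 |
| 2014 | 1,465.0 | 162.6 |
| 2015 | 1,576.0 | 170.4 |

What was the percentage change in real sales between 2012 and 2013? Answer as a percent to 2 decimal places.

-3.45%

Real sales 2012 = 1278.0/1.455 = 878.35.
Real sales 2013 = 1327.2/1.565 = 848.05.
Change = 848.05/878.35 − 1 = -0.0345.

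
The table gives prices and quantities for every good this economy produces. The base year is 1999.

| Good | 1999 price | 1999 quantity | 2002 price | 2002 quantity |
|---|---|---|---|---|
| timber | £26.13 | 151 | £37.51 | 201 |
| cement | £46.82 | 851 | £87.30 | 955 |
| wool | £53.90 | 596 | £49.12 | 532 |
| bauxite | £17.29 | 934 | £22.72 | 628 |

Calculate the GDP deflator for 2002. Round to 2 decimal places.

146.72

Nominal GDP 2002 = 37.51·201 + 87.30·955 + 49.12·532 + 22.72·628 = 131311.01.
Real GDP 2002 (at 1999 prices) = 26.13·201 + 46.82·955 + 53.90·532 + 17.29·628 = 89498.15.
Deflator = Nominal/Real × 100 = 131311.01/89498.15 × 100 = 146.719.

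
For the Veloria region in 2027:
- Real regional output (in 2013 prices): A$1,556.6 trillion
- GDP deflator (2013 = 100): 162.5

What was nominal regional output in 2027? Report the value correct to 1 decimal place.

Nominal regional output = Real × (GDP deflator/100) = 1556.6 × 1.625 = 2529.48.

A$2,529.5 trillion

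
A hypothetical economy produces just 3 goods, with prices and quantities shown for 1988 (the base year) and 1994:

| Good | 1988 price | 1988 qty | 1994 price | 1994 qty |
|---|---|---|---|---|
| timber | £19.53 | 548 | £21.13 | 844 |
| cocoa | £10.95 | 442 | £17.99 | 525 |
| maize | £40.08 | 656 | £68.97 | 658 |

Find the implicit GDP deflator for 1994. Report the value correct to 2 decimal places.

Nominal GDP 1994 = 21.13·844 + 17.99·525 + 68.97·658 = 72660.73.
Real GDP 1994 (at 1988 prices) = 19.53·844 + 10.95·525 + 40.08·658 = 48604.71.
Deflator = Nominal/Real × 100 = 72660.73/48604.71 × 100 = 149.493.

149.49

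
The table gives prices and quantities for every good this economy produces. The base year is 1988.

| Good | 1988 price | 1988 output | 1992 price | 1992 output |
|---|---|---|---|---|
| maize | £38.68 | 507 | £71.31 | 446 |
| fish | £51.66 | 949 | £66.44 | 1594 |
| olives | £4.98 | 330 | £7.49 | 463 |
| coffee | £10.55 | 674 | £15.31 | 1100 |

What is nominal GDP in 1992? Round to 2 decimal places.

£158018.49

Nominal GDP 1992 = Σ (p_1992 × q_1992) = 71.31·446 + 66.44·1594 + 7.49·463 + 15.31·1100 = 158018.49.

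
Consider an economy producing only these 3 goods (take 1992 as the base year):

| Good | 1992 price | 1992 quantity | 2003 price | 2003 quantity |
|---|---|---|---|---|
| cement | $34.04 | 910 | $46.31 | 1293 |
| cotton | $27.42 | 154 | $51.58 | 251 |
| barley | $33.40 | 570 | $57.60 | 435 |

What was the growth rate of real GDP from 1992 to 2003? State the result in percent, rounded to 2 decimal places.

20.63%

Real GDP 1992 = Nominal GDP 1992 = 34.04·910 + 27.42·154 + 33.40·570 = 54237.08.
Real GDP 2003 (at 1992 prices) = 34.04·1293 + 27.42·251 + 33.40·435 = 65425.14.
Real growth = 65425.14/54237.08 − 1 = 0.2063.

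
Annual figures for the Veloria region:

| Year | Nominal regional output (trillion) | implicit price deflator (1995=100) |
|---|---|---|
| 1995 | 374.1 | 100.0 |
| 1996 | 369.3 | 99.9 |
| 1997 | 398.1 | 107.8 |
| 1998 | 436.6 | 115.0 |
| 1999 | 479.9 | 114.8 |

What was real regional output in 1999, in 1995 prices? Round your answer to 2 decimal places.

Real regional output 1999 = 479.9 / 1.148 = 418.03.

418.03 trillion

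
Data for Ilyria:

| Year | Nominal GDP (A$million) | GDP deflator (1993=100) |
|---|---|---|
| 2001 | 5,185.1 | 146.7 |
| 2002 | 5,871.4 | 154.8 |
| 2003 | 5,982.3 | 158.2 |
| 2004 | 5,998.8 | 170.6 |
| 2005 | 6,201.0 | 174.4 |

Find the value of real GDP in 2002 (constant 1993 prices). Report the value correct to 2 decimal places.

A$3,792.89 million

Real GDP 2002 = 5871.4 / 1.548 = 3792.89.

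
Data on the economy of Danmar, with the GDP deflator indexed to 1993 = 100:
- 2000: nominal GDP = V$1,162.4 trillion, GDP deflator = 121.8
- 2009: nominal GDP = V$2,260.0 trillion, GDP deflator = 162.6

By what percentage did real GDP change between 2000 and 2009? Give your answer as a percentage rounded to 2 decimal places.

45.64%

Real GDP 2000 = 1162.4 / 1.218 = 954.35.
Real GDP 2009 = 2260.0 / 1.626 = 1389.91.
Real growth = 1389.91 / 954.35 − 1 = 0.4564.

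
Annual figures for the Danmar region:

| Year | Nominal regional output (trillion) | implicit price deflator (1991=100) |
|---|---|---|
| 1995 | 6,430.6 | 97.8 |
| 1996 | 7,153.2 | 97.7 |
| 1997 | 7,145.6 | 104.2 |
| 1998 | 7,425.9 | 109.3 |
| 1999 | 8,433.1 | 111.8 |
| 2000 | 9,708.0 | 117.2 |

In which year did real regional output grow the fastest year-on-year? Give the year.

1996

1996: real = 7153.2/0.977 = 7321.60; growth vs 1995 (6575.26) = 11.35%.
1997: real = 7145.6/1.042 = 6857.58; growth vs 1996 (7321.60) = -6.34%.
1998: real = 7425.9/1.093 = 6794.05; growth vs 1997 (6857.58) = -0.93%.
1999: real = 8433.1/1.118 = 7543.02; growth vs 1998 (6794.05) = 11.02%.
2000: real = 9708.0/1.172 = 8283.28; growth vs 1999 (7543.02) = 9.81%.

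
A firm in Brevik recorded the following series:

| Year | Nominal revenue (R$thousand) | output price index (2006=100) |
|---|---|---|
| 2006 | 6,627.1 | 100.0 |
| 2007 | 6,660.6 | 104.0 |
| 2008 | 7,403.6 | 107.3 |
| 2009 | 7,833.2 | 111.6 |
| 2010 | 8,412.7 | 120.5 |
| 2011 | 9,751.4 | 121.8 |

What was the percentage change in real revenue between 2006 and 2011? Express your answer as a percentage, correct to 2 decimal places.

Real revenue 2006 = 6627.1/1.000 = 6627.10.
Real revenue 2011 = 9751.4/1.218 = 8006.08.
Change = 8006.08/6627.10 − 1 = 0.2081.

20.81%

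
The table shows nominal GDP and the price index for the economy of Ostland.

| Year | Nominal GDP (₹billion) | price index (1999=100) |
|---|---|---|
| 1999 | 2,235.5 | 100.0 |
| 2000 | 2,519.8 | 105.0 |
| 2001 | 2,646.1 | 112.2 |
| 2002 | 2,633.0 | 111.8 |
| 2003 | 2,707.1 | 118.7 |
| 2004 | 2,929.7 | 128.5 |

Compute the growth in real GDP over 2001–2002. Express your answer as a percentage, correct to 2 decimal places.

Real GDP 2001 = 2646.1/1.122 = 2358.38.
Real GDP 2002 = 2633.0/1.118 = 2355.10.
Change = 2355.10/2358.38 − 1 = -0.0014.

-0.14%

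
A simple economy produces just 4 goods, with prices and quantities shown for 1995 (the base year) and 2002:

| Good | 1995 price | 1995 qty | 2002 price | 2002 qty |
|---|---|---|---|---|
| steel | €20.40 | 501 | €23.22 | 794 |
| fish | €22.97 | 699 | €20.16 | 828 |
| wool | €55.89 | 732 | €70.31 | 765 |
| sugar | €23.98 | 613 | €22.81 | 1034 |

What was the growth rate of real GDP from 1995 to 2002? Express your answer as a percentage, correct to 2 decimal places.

Real GDP 1995 = Nominal GDP 1995 = 20.40·501 + 22.97·699 + 55.89·732 + 23.98·613 = 81887.65.
Real GDP 2002 (at 1995 prices) = 20.40·794 + 22.97·828 + 55.89·765 + 23.98·1034 = 102767.93.
Real growth = 102767.93/81887.65 − 1 = 0.2550.

25.50%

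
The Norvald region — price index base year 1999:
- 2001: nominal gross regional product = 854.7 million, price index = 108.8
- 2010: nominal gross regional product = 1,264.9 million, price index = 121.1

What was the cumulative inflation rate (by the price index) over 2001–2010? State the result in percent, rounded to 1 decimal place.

11.3%

Price-level change = 121.1 / 108.8 − 1 = 0.1131.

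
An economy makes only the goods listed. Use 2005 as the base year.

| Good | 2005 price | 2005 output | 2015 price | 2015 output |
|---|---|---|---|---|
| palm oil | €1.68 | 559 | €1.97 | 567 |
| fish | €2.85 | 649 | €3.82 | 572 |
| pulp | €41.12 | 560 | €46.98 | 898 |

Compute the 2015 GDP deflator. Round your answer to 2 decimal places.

115.14

Nominal GDP 2015 = 1.97·567 + 3.82·572 + 46.98·898 = 45490.07.
Real GDP 2015 (at 2005 prices) = 1.68·567 + 2.85·572 + 41.12·898 = 39508.52.
Deflator = Nominal/Real × 100 = 45490.07/39508.52 × 100 = 115.140.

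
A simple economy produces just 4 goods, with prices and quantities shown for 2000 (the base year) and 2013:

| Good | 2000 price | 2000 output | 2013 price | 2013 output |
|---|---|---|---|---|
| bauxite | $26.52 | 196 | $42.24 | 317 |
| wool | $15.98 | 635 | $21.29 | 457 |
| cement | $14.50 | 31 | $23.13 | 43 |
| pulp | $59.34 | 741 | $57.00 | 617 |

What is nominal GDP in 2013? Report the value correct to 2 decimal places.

Nominal GDP 2013 = Σ (p_2013 × q_2013) = 42.24·317 + 21.29·457 + 23.13·43 + 57.00·617 = 59283.20.

$59283.20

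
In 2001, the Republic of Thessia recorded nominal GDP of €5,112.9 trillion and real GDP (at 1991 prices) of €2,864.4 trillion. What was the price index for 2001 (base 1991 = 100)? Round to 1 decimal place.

178.5

price index = (Nominal / Real) × 100 = 5112.9 / 2864.4 × 100 = 178.50.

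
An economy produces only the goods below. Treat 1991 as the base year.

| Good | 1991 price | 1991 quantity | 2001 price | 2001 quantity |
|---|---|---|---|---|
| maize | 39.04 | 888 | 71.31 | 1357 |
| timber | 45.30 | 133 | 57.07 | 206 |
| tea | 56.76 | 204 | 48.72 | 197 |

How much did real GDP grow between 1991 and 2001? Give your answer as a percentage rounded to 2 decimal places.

40.59%

Real GDP 1991 = Nominal GDP 1991 = 39.04·888 + 45.30·133 + 56.76·204 = 52271.46.
Real GDP 2001 (at 1991 prices) = 39.04·1357 + 45.30·206 + 56.76·197 = 73490.80.
Real growth = 73490.80/52271.46 − 1 = 0.4059.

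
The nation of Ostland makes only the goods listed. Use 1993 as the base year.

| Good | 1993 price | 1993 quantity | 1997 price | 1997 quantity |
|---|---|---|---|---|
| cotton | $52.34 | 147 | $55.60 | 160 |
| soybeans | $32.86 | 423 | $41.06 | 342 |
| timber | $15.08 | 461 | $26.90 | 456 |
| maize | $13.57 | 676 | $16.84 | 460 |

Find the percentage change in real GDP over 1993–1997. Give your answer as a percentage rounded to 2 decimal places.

Real GDP 1993 = Nominal GDP 1993 = 52.34·147 + 32.86·423 + 15.08·461 + 13.57·676 = 37718.96.
Real GDP 1997 (at 1993 prices) = 52.34·160 + 32.86·342 + 15.08·456 + 13.57·460 = 32731.20.
Real growth = 32731.20/37718.96 − 1 = -0.1322.

-13.22%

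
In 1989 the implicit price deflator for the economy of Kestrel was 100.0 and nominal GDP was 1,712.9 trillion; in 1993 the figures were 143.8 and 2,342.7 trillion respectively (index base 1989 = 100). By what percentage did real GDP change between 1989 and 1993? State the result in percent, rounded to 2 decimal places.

Deflate each year: 1989 → 1712.9/1.000 = 1712.90; 1993 → 2342.7/1.438 = 1629.14.
So real GDP changed by 1629.14/1712.90 − 1 = -0.0489, i.e. -4.89%.

-4.89%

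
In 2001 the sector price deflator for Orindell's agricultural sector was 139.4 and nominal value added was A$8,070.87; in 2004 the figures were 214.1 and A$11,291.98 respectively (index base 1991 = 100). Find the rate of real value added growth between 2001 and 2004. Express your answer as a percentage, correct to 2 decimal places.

-8.90%

Deflate each year: 2001 → 8070.87/1.394 = 5789.72; 2004 → 11291.98/2.141 = 5274.16.
So real value added changed by 5274.16/5789.72 − 1 = -0.0890, i.e. -8.90%.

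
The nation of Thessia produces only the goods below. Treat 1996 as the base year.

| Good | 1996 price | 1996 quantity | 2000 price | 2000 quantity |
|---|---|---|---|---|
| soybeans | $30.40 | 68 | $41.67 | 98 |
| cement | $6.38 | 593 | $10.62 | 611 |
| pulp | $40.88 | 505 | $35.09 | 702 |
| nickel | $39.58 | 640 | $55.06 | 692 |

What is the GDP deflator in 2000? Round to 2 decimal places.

Nominal GDP 2000 = 41.67·98 + 10.62·611 + 35.09·702 + 55.06·692 = 73307.18.
Real GDP 2000 (at 1996 prices) = 30.40·98 + 6.38·611 + 40.88·702 + 39.58·692 = 62964.50.
Deflator = Nominal/Real × 100 = 73307.18/62964.50 × 100 = 116.426.

116.43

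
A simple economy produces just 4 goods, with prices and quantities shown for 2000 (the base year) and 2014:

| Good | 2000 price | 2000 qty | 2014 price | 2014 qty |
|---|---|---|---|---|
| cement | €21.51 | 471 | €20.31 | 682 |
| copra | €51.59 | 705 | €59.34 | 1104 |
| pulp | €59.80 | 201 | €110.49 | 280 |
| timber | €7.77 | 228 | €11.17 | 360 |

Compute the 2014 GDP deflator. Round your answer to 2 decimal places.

Nominal GDP 2014 = 20.31·682 + 59.34·1104 + 110.49·280 + 11.17·360 = 114321.18.
Real GDP 2014 (at 2000 prices) = 21.51·682 + 51.59·1104 + 59.80·280 + 7.77·360 = 91166.38.
Deflator = Nominal/Real × 100 = 114321.18/91166.38 × 100 = 125.398.

125.40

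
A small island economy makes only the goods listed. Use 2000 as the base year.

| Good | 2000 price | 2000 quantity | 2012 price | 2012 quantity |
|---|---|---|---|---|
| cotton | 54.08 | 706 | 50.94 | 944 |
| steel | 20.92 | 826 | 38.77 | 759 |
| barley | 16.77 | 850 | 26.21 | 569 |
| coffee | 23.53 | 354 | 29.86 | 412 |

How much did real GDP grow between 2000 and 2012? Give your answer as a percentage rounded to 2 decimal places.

Real GDP 2000 = Nominal GDP 2000 = 54.08·706 + 20.92·826 + 16.77·850 + 23.53·354 = 78044.52.
Real GDP 2012 (at 2000 prices) = 54.08·944 + 20.92·759 + 16.77·569 + 23.53·412 = 86166.29.
Real growth = 86166.29/78044.52 − 1 = 0.1041.

10.41%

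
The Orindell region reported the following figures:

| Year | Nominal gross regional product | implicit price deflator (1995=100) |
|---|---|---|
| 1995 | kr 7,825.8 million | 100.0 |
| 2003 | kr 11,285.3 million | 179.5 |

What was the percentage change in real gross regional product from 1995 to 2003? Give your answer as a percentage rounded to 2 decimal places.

-19.66%

Deflate each year: 1995 → 7825.8/1.000 = 7825.80; 2003 → 11285.3/1.795 = 6287.08.
So real gross regional product changed by 6287.08/7825.80 − 1 = -0.1966, i.e. -19.66%.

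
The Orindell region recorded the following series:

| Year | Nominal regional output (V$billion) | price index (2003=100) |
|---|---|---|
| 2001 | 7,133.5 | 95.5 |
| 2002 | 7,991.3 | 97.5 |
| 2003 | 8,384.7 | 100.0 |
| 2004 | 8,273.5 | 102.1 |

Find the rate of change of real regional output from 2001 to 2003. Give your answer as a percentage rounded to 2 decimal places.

Real regional output 2001 = 7133.5/0.955 = 7469.63.
Real regional output 2003 = 8384.7/1.000 = 8384.70.
Change = 8384.70/7469.63 − 1 = 0.1225.

12.25%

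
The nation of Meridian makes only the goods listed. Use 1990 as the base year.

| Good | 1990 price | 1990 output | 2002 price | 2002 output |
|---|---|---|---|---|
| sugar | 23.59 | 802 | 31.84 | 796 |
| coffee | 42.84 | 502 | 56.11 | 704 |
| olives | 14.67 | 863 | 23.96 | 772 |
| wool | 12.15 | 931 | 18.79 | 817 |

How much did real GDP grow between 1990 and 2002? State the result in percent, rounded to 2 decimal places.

8.99%

Real GDP 1990 = Nominal GDP 1990 = 23.59·802 + 42.84·502 + 14.67·863 + 12.15·931 = 64396.72.
Real GDP 2002 (at 1990 prices) = 23.59·796 + 42.84·704 + 14.67·772 + 12.15·817 = 70188.79.
Real growth = 70188.79/64396.72 − 1 = 0.0899.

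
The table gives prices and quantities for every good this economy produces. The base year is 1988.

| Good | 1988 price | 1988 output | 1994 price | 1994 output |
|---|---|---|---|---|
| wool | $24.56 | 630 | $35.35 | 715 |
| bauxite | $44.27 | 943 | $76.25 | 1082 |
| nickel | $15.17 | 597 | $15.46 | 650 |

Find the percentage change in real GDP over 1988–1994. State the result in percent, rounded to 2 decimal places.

13.65%

Real GDP 1988 = Nominal GDP 1988 = 24.56·630 + 44.27·943 + 15.17·597 = 66275.90.
Real GDP 1994 (at 1988 prices) = 24.56·715 + 44.27·1082 + 15.17·650 = 75321.04.
Real growth = 75321.04/66275.90 − 1 = 0.1365.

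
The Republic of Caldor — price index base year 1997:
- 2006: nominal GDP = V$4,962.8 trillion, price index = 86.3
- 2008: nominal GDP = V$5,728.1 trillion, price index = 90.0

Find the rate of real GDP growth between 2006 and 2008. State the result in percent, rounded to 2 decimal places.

10.68%

Deflate each year: 2006 → 4962.8/0.863 = 5750.64; 2008 → 5728.1/0.900 = 6364.56.
So real GDP changed by 6364.56/5750.64 − 1 = 0.1068, i.e. 10.68%.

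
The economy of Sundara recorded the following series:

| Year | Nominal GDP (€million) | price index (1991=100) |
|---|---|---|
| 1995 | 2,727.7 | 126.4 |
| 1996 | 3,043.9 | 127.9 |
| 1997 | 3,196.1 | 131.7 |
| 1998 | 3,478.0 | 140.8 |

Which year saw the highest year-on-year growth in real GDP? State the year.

1996: real = 3043.9/1.279 = 2379.91; growth vs 1995 (2157.99) = 10.28%.
1997: real = 3196.1/1.317 = 2426.80; growth vs 1996 (2379.91) = 1.97%.
1998: real = 3478.0/1.408 = 2470.17; growth vs 1997 (2426.80) = 1.79%.

1996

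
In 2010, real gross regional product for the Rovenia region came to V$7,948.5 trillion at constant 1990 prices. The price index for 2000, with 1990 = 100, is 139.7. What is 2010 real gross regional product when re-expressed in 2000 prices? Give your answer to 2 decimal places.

Real gross regional product in 2000 prices = Real gross regional product in 1990 prices × (P_2000/P_1990) = 7948.5 × 1.397 = 11104.05.

V$11,104.05 trillion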